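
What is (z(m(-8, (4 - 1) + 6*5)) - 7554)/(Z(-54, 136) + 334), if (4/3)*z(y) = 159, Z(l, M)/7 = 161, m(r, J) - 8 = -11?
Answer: -9913/1948 ≈ -5.0888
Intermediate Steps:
m(r, J) = -3 (m(r, J) = 8 - 11 = -3)
Z(l, M) = 1127 (Z(l, M) = 7*161 = 1127)
z(y) = 477/4 (z(y) = (3/4)*159 = 477/4)
(z(m(-8, (4 - 1) + 6*5)) - 7554)/(Z(-54, 136) + 334) = (477/4 - 7554)/(1127 + 334) = -29739/4/1461 = -29739/4*1/1461 = -9913/1948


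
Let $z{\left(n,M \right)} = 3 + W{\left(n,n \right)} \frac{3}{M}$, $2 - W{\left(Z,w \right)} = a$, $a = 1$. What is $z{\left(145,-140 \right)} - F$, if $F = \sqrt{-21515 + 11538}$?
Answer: $\frac{417}{140} - i \sqrt{9977} \approx 2.9786 - 99.885 i$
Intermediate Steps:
$W{\left(Z,w \right)} = 1$ ($W{\left(Z,w \right)} = 2 - 1 = 1$)
$F = i \sqrt{9977}$ ($F = \sqrt{-9977} = i \sqrt{9977} \approx 99.885 i$)
$z{\left(n,M \right)} = 3 + \frac{3}{M}$ ($z{\left(n,M \right)} = 3 + 1 \frac{3}{M} = 3 + \frac{3}{M}$)
$z{\left(145,-140 \right)} - F = \left(3 + \frac{3}{-140}\right) - i \sqrt{9977} = \left(3 + 3 \left(- \frac{1}{140}\right)\right) - i \sqrt{9977} = \left(3 - \frac{3}{140}\right) - i \sqrt{9977} = \frac{417}{140} - i \sqrt{9977}$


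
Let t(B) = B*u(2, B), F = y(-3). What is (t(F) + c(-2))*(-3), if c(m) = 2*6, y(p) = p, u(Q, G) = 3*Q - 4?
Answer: -18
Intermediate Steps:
u(Q, G) = -4 + 3*Q
F = -3
t(B) = 2*B (t(B) = B*(-4 + 3*2) = B*(-4 + 6) = B*2 = 2*B)
c(m) = 12
(t(F) + c(-2))*(-3) = (2*(-3) + 12)*(-3) = (-6 + 12)*(-3) = 6*(-3) = -18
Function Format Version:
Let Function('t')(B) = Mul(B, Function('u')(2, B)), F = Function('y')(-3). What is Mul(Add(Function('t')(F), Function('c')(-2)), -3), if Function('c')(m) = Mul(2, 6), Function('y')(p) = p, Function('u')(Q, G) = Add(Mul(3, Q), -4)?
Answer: -18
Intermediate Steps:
Function('u')(Q, G) = Add(-4, Mul(3, Q))
F = -3
Function('t')(B) = Mul(2, B) (Function('t')(B) = Mul(B, Add(-4, Mul(3, 2))) = Mul(B, Add(-4, 6)) = Mul(B, 2) = Mul(2, B))
Function('c')(m) = 12
Mul(Add(Function('t')(F), Function('c')(-2)), -3) = Mul(Add(Mul(2, -3), 12), -3) = Mul(Add(-6, 12), -3) = Mul(6, -3) = -18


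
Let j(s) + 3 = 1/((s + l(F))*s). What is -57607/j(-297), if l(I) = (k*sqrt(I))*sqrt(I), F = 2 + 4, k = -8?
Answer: 5902701255/307394 ≈ 19202.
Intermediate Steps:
F = 6
l(I) = -8*I (l(I) = (-8*sqrt(I))*sqrt(I) = -8*I)
j(s) = -3 + 1/(s*(-48 + s)) (j(s) = -3 + 1/((s - 8*6)*s) = -3 + 1/((s - 48)*s) = -3 + 1/((-48 + s)*s) = -3 + 1/(s*(-48 + s)))
-57607/j(-297) = -57607*(-297*(-48 - 297)/(1 - 3*(-297)**2 + 144*(-297))) = -57607*102465/(1 - 3*88209 - 42768) = -57607*102465/(1 - 264627 - 42768) = -57607/((-1/297*(-1/345)*(-307394))) = -57607/(-307394/102465) = -57607*(-102465/307394) = 5902701255/307394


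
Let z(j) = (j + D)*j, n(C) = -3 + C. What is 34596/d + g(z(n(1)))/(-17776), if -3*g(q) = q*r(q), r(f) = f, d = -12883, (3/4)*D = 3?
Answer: -115295585/42939039 ≈ -2.6851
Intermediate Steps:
D = 4 (D = (4/3)*3 = 4)
z(j) = j*(4 + j) (z(j) = (j + 4)*j = (4 + j)*j = j*(4 + j))
g(q) = -q²/3 (g(q) = -q*q/3 = -q²/3)
34596/d + g(z(n(1)))/(-17776) = 34596/(-12883) - (-3 + 1)²*(4 + (-3 + 1))²/3/(-17776) = 34596*(-1/12883) - 4*(4 - 2)²/3*(-1/17776) = -34596/12883 - (-2*2)²/3*(-1/17776) = -34596/12883 - ⅓*(-4)²*(-1/17776) = -34596/12883 - ⅓*16*(-1/17776) = -34596/12883 - 16/3*(-1/17776) = -34596/12883 + 1/3333 = -115295585/42939039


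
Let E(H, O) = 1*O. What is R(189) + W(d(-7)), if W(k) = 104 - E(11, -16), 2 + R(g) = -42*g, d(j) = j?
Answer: -7820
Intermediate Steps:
E(H, O) = O
R(g) = -2 - 42*g
W(k) = 120 (W(k) = 104 - 1*(-16) = 104 + 16 = 120)
R(189) + W(d(-7)) = (-2 - 42*189) + 120 = (-2 - 7938) + 120 = -7940 + 120 = -7820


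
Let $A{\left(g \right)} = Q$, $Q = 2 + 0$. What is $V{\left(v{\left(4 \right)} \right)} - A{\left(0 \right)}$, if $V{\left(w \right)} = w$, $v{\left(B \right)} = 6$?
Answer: $4$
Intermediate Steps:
$Q = 2$
$A{\left(g \right)} = 2$
$V{\left(v{\left(4 \right)} \right)} - A{\left(0 \right)} = 6 - 2 = 4$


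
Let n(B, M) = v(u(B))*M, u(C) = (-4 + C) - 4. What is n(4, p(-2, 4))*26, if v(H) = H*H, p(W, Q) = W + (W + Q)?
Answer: 0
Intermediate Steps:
p(W, Q) = Q + 2*W (p(W, Q) = W + (Q + W) = Q + 2*W)
u(C) = -8 + C
v(H) = H**2
n(B, M) = M*(-8 + B)**2 (n(B, M) = (-8 + B)**2*M = M*(-8 + B)**2)
n(4, p(-2, 4))*26 = ((4 + 2*(-2))*(-8 + 4)**2)*26 = ((4 - 4)*(-4)**2)*26 = (0*16)*26 = 0*26 = 0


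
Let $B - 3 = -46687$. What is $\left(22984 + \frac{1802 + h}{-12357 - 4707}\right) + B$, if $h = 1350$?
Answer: $- \frac{50552494}{2133} \approx -23700.0$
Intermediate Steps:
$B = -46684$ ($B = 3 - 46687 = -46684$)
$\left(22984 + \frac{1802 + h}{-12357 - 4707}\right) + B = \left(22984 + \frac{1802 + 1350}{-12357 - 4707}\right) - 46684 = \left(22984 + \frac{3152}{-17064}\right) - 46684 = \left(22984 + 3152 \left(- \frac{1}{17064}\right)\right) - 46684 = \left(22984 - \frac{394}{2133}\right) - 46684 = \frac{49024478}{2133} - 46684 = - \frac{50552494}{2133}$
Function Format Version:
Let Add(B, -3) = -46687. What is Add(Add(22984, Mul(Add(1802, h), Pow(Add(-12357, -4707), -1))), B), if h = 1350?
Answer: Rational(-50552494, 2133) ≈ -23700.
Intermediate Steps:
B = -46684 (B = Add(3, -46687) = -46684)
Add(Add(22984, Mul(Add(1802, h), Pow(Add(-12357, -4707), -1))), B) = Add(Add(22984, Mul(Add(1802, 1350), Pow(Add(-12357, -4707), -1))), -46684) = Add(Add(22984, Mul(3152, Pow(-17064, -1))), -46684) = Add(Add(22984, Mul(3152, Rational(-1, 17064))), -46684) = Add(Add(22984, Rational(-394, 2133)), -46684) = Add(Rational(49024478, 2133), -46684) = Rational(-50552494, 2133)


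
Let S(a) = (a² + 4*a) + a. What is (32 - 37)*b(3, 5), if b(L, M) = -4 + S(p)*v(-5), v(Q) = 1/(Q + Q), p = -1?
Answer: 18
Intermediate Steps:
v(Q) = 1/(2*Q)
S(a) = a² + 5*a
b(L, M) = -18/5 (b(L, M) = -4 + (-(5 - 1))*((½)/(-5)) = -4 + (-1*4)*((½)*(-⅕)) = -4 - 4*(-⅒) = -4 + ⅖ = -18/5)
(32 - 37)*b(3, 5) = (32 - 37)*(-18/5) = -5*(-18/5) = 18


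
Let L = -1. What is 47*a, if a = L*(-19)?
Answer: 893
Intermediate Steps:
a = 19 (a = -1*(-19) = 19)
47*a = 47*19 = 893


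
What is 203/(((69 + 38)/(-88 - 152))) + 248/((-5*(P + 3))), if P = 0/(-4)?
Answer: -757336/1605 ≈ -471.86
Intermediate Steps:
P = 0 (P = 0*(-¼) = 0)
203/(((69 + 38)/(-88 - 152))) + 248/((-5*(P + 3))) = 203/(((69 + 38)/(-88 - 152))) + 248/((-5*(0 + 3))) = 203/((107/(-240))) + 248/((-5*3)) = 203/((107*(-1/240))) + 248/(-15) = 203/(-107/240) + 248*(-1/15) = 203*(-240/107) - 248/15 = -48720/107 - 248/15 = -757336/1605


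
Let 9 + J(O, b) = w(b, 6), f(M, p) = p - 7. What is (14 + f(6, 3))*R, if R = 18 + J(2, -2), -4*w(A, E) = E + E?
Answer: 60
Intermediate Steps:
f(M, p) = -7 + p
w(A, E) = -E/2 (w(A, E) = -(E + E)/4 = -E/2)
J(O, b) = -12 (J(O, b) = -9 - ½*6 = -9 - 3 = -12)
R = 6 (R = 18 - 12 = 6)
(14 + f(6, 3))*R = (14 + (-7 + 3))*6 = (14 - 4)*6 = 10*6 = 60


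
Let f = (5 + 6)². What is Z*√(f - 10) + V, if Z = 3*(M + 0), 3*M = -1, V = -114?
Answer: -114 - √111 ≈ -124.54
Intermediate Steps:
f = 121 (f = 11² = 121)
M = -⅓ (M = (⅓)*(-1) = -⅓ ≈ -0.33333)
Z = -1 (Z = 3*(-⅓ + 0) = 3*(-⅓) = -1)
Z*√(f - 10) + V = -√(121 - 10) - 114 = -√111 - 114 = -114 - √111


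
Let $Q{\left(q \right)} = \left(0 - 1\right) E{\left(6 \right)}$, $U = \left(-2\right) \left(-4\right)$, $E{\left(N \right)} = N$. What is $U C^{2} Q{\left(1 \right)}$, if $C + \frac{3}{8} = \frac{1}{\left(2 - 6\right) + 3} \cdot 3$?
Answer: $- \frac{2187}{4} \approx -546.75$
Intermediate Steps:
$U = 8$
$Q{\left(q \right)} = -6$ ($Q{\left(q \right)} = \left(0 - 1\right) 6 = \left(-1\right) 6 = -6$)
$C = - \frac{27}{8}$ ($C = - \frac{3}{8} + \frac{1}{\left(2 - 6\right) + 3} \cdot 3 = - \frac{3}{8} + \frac{1}{-4 + 3} \cdot 3 = - \frac{3}{8} + \frac{1}{-1} \cdot 3 = - \frac{3}{8} - 3 = - \frac{27}{8} \approx -3.375$)
$U C^{2} Q{\left(1 \right)} = 8 \left(- \frac{27}{8}\right)^{2} \left(-6\right) = 8 \cdot \frac{729}{64} \left(-6\right) = \frac{729}{8} \left(-6\right) = - \frac{2187}{4}$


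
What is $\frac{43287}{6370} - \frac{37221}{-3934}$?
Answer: $\frac{14549601}{894985} \approx 16.257$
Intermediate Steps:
$\frac{43287}{6370} - \frac{37221}{-3934} = 43287 \cdot \frac{1}{6370} - - \frac{37221}{3934} = \frac{43287}{6370} + \frac{37221}{3934} = \frac{14549601}{894985}$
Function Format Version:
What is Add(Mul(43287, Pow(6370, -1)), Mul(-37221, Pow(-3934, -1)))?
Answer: Rational(14549601, 894985) ≈ 16.257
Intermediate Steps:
Add(Mul(43287, Pow(6370, -1)), Mul(-37221, Pow(-3934, -1))) = Add(Mul(43287, Rational(1, 6370)), Mul(-37221, Rational(-1, 3934))) = Add(Rational(43287, 6370), Rational(37221, 3934)) = Rational(14549601, 894985)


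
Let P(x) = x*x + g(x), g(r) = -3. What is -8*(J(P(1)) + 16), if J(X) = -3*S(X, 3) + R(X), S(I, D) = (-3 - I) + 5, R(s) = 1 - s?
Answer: -56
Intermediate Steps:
P(x) = -3 + x**2 (P(x) = x*x - 3 = x**2 - 3 = -3 + x**2)
S(I, D) = 2 - I
J(X) = -5 + 2*X (J(X) = -3*(2 - X) + (1 - X) = (-6 + 3*X) + (1 - X) = -5 + 2*X)
-8*(J(P(1)) + 16) = -8*((-5 + 2*(-3 + 1**2)) + 16) = -8*((-5 + 2*(-3 + 1)) + 16) = -8*((-5 + 2*(-2)) + 16) = -8*((-5 - 4) + 16) = -8*(-9 + 16) = -8*7 = -56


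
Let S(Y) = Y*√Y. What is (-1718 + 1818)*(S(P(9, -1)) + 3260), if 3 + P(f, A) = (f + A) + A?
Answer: 326800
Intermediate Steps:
P(f, A) = -3 + f + 2*A (P(f, A) = -3 + ((f + A) + A) = -3 + ((A + f) + A) = -3 + (f + 2*A) = -3 + f + 2*A)
S(Y) = Y^(3/2)
(-1718 + 1818)*(S(P(9, -1)) + 3260) = (-1718 + 1818)*((-3 + 9 + 2*(-1))^(3/2) + 3260) = 100*((-3 + 9 - 2)^(3/2) + 3260) = 100*(4^(3/2) + 3260) = 100*(8 + 3260) = 100*3268 = 326800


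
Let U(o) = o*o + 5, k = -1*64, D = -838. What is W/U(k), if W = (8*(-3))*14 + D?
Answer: -1174/4101 ≈ -0.28627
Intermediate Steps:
k = -64
W = -1174 (W = (8*(-3))*14 - 838 = -24*14 - 838 = -336 - 838 = -1174)
U(o) = 5 + o² (U(o) = o² + 5 = 5 + o²)
W/U(k) = -1174/(5 + (-64)²) = -1174/(5 + 4096) = -1174/4101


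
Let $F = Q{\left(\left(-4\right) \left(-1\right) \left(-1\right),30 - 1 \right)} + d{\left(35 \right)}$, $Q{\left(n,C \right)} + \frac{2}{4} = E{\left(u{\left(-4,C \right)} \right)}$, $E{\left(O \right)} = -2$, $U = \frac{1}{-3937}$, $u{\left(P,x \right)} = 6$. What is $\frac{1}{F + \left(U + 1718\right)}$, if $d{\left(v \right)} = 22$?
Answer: $\frac{7874}{13681073} \approx 0.00057554$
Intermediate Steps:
$U = - \frac{1}{3937} \approx -0.000254$
$Q{\left(n,C \right)} = - \frac{5}{2}$ ($Q{\left(n,C \right)} = - \frac{1}{2} - 2 = - \frac{5}{2}$)
$F = \frac{39}{2}$ ($F = - \frac{5}{2} + 22 = \frac{39}{2} \approx 19.5$)
$\frac{1}{F + \left(U + 1718\right)} = \frac{1}{\frac{39}{2} + \left(- \frac{1}{3937} + 1718\right)} = \frac{1}{\frac{39}{2} + \frac{6763765}{3937}} = \frac{1}{\frac{13681073}{7874}} = \frac{7874}{13681073}$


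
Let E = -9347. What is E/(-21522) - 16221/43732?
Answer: 29827321/470600052 ≈ 0.063381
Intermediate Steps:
E/(-21522) - 16221/43732 = -9347/(-21522) - 16221/43732 = -9347*(-1/21522) - 16221*1/43732 = 9347/21522 - 16221/43732 = 29827321/470600052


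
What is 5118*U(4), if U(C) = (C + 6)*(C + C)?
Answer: 409440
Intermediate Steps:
U(C) = 2*C*(6 + C) (U(C) = (6 + C)*(2*C) = 2*C*(6 + C))
5118*U(4) = 5118*(2*4*(6 + 4)) = 5118*(2*4*10) = 5118*80 = 409440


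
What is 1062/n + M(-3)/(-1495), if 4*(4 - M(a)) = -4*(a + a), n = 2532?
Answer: 265459/630890 ≈ 0.42077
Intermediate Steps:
M(a) = 4 + 2*a (M(a) = 4 - (-1)*(a + a) = 4 - (-1)*2*a = 4 - (-2)*a = 4 + 2*a)
1062/n + M(-3)/(-1495) = 1062/2532 + (4 + 2*(-3))/(-1495) = 1062*(1/2532) + (4 - 6)*(-1/1495) = 177/422 - 2*(-1/1495) = 177/422 + 2/1495 = 265459/630890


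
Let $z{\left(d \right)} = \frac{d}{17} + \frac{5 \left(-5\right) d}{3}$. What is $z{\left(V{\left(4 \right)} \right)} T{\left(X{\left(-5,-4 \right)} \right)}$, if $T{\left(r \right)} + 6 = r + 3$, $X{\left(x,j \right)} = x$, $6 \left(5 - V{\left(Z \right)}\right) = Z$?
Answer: $\frac{43888}{153} \approx 286.85$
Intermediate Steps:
$V{\left(Z \right)} = 5 - \frac{Z}{6}$
$z{\left(d \right)} = - \frac{422 d}{51}$ ($z{\left(d \right)} = d \frac{1}{17} + - 25 d \frac{1}{3} = \frac{d}{17} - \frac{25 d}{3} = - \frac{422 d}{51}$)
$T{\left(r \right)} = -3 + r$ ($T{\left(r \right)} = -6 + \left(r + 3\right) = -6 + \left(3 + r\right) = -3 + r$)
$z{\left(V{\left(4 \right)} \right)} T{\left(X{\left(-5,-4 \right)} \right)} = - \frac{422 \left(5 - \frac{2}{3}\right)}{51} \left(-3 - 5\right) = - \frac{422 \left(5 - \frac{2}{3}\right)}{51} \left(-8\right) = \left(- \frac{422}{51}\right) \frac{13}{3} \left(-8\right) = \left(- \frac{5486}{153}\right) \left(-8\right) = \frac{43888}{153}$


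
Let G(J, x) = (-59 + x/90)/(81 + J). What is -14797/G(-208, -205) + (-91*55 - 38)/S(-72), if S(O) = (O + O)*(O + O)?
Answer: -233806765247/7623936 ≈ -30667.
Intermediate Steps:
G(J, x) = (-59 + x/90)/(81 + J) (G(J, x) = (-59 + x*(1/90))/(81 + J) = (-59 + x/90)/(81 + J))
S(O) = 4*O² (S(O) = (2*O)*(2*O) = 4*O²)
-14797/G(-208, -205) + (-91*55 - 38)/S(-72) = -14797*90*(81 - 208)/(-5310 - 205) + (-91*55 - 38)/((4*(-72)²)) = -14797/((1/90)*(-5515)/(-127)) + (-5005 - 38)/((4*5184)) = -14797/((1/90)*(-1/127)*(-5515)) - 5043/20736 = -14797/1103/2286 - 5043*1/20736 = -14797*2286/1103 - 1681/6912 = -33825942/1103 - 1681/6912 = -233806765247/7623936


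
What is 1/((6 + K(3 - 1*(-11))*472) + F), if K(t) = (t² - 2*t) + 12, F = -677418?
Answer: -1/592452 ≈ -1.6879e-6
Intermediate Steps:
K(t) = 12 + t² - 2*t
1/((6 + K(3 - 1*(-11))*472) + F) = 1/((6 + (12 + (3 - 1*(-11))² - 2*(3 - 1*(-11)))*472) - 677418) = 1/((6 + (12 + (3 + 11)² - 2*(3 + 11))*472) - 677418) = 1/((6 + (12 + 14² - 2*14)*472) - 677418) = 1/((6 + (12 + 196 - 28)*472) - 677418) = 1/((6 + 180*472) - 677418) = 1/((6 + 84960) - 677418) = 1/(84966 - 677418) = 1/(-592452) = -1/592452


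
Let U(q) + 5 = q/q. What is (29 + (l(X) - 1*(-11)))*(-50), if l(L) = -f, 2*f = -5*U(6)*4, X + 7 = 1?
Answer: 0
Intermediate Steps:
U(q) = -4 (U(q) = -5 + q/q = -5 + 1 = -4)
X = -6 (X = -7 + 1 = -6)
f = 40 (f = (-5*(-4)*4)/2 = (20*4)/2 = (1/2)*80 = 40)
l(L) = -40 (l(L) = -1*40 = -40)
(29 + (l(X) - 1*(-11)))*(-50) = (29 + (-40 - 1*(-11)))*(-50) = (29 + (-40 + 11))*(-50) = (29 - 29)*(-50) = 0*(-50) = 0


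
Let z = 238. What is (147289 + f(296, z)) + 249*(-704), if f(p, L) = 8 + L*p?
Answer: 42449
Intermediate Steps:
(147289 + f(296, z)) + 249*(-704) = (147289 + (8 + 238*296)) + 249*(-704) = (147289 + (8 + 70448)) - 175296 = (147289 + 70456) - 175296 = 217745 - 175296 = 42449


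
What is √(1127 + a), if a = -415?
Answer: 2*√178 ≈ 26.683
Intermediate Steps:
√(1127 + a) = √(1127 - 415) = √712 = 2*√178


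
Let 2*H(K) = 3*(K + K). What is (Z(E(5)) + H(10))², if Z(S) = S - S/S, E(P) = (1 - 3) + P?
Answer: 1024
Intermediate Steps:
E(P) = -2 + P
H(K) = 3*K (H(K) = (3*(K + K))/2 = (3*(2*K))/2 = (6*K)/2 = 3*K)
Z(S) = -1 + S (Z(S) = S - 1*1 = S - 1 = -1 + S)
(Z(E(5)) + H(10))² = ((-1 + (-2 + 5)) + 3*10)² = ((-1 + 3) + 30)² = (2 + 30)² = 32² = 1024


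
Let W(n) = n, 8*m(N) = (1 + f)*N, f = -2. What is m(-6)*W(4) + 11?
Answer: 14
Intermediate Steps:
m(N) = -N/8 (m(N) = ((1 - 2)*N)/8 = (-N)/8 = -N/8)
m(-6)*W(4) + 11 = -⅛*(-6)*4 + 11 = (¾)*4 + 11 = 3 + 11 = 14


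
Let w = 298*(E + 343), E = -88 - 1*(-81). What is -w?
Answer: -100128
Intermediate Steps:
E = -7 (E = -88 + 81 = -7)
w = 100128 (w = 298*(-7 + 343) = 298*336 = 100128)
-w = -1*100128 = -100128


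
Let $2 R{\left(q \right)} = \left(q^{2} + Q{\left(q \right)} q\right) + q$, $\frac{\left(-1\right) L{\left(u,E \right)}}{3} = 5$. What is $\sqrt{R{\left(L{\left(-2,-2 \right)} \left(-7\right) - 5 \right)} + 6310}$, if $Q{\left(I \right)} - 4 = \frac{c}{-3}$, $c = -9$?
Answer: $\sqrt{11710} \approx 108.21$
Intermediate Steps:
$L{\left(u,E \right)} = -15$ ($L{\left(u,E \right)} = \left(-3\right) 5 = -15$)
$Q{\left(I \right)} = 7$ ($Q{\left(I \right)} = 4 - \frac{9}{-3} = 4 - -3 = 4 + 3 = 7$)
$R{\left(q \right)} = \frac{q^{2}}{2} + 4 q$ ($R{\left(q \right)} = \frac{\left(q^{2} + 7 q\right) + q}{2} = \frac{q^{2} + 8 q}{2} = \frac{q^{2}}{2} + 4 q$)
$\sqrt{R{\left(L{\left(-2,-2 \right)} \left(-7\right) - 5 \right)} + 6310} = \sqrt{\frac{\left(\left(-15\right) \left(-7\right) - 5\right) \left(8 - -100\right)}{2} + 6310} = \sqrt{\frac{\left(105 - 5\right) \left(8 + \left(105 - 5\right)\right)}{2} + 6310} = \sqrt{\frac{1}{2} \cdot 100 \left(8 + 100\right) + 6310} = \sqrt{\frac{1}{2} \cdot 100 \cdot 108 + 6310} = \sqrt{5400 + 6310} = \sqrt{11710}$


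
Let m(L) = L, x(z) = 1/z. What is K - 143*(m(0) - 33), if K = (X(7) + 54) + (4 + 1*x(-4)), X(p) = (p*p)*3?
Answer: 19695/4 ≈ 4923.8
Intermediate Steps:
X(p) = 3*p² (X(p) = p²*3 = 3*p²)
K = 819/4 (K = (3*7² + 54) + (4 + 1/(-4)) = (3*49 + 54) + (4 + 1*(-¼)) = (147 + 54) + (4 - ¼) = 201 + 15/4 = 819/4 ≈ 204.75)
K - 143*(m(0) - 33) = 819/4 - 143*(0 - 33) = 819/4 - 143*(-33) = 819/4 + 4719 = 19695/4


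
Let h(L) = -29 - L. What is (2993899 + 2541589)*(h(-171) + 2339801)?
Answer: 12952726397184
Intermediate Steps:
(2993899 + 2541589)*(h(-171) + 2339801) = (2993899 + 2541589)*((-29 - 1*(-171)) + 2339801) = 5535488*((-29 + 171) + 2339801) = 5535488*(142 + 2339801) = 5535488*2339943 = 12952726397184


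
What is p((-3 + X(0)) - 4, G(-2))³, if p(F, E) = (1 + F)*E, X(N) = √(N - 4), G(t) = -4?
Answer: 9216 - 13312*I ≈ 9216.0 - 13312.0*I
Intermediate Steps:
X(N) = √(-4 + N)
p(F, E) = E*(1 + F)
p((-3 + X(0)) - 4, G(-2))³ = (-4*(1 + ((-3 + √(-4 + 0)) - 4)))³ = (-4*(1 + ((-3 + √(-4)) - 4)))³ = (-4*(1 + ((-3 + 2*I) - 4)))³ = (-4*(1 + (-7 + 2*I)))³ = (-4*(-6 + 2*I))³ = (24 - 8*I)³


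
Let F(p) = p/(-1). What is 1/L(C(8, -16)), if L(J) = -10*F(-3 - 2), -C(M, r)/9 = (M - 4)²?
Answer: -1/50 ≈ -0.020000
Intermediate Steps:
F(p) = -p (F(p) = p*(-1) = -p)
C(M, r) = -9*(-4 + M)² (C(M, r) = -9*(M - 4)² = -9*(-4 + M)²)
L(J) = -50 (L(J) = -(-10)*(-3 - 2) = -(-10)*(-5) = -10*5 = -50)
1/L(C(8, -16)) = 1/(-50) = -1/50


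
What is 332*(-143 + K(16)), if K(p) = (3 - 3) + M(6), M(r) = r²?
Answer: -35524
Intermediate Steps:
K(p) = 36 (K(p) = (3 - 3) + 6² = 0 + 36 = 36)
332*(-143 + K(16)) = 332*(-143 + 36) = 332*(-107) = -35524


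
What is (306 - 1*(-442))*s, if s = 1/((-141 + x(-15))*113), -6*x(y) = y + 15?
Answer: -748/15933 ≈ -0.046947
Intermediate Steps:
x(y) = -5/2 - y/6 (x(y) = -(y + 15)/6 = -(15 + y)/6 = -5/2 - y/6)
s = -1/15933 (s = 1/(-141 + (-5/2 - 1/6*(-15))*113) = (1/113)/(-141 + (-5/2 + 5/2)) = (1/113)/(-141 + 0) = (1/113)/(-141) = -1/141*1/113 = -1/15933 ≈ -6.2763e-5)
(306 - 1*(-442))*s = (306 - 1*(-442))*(-1/15933) = (306 + 442)*(-1/15933) = 748*(-1/15933) = -748/15933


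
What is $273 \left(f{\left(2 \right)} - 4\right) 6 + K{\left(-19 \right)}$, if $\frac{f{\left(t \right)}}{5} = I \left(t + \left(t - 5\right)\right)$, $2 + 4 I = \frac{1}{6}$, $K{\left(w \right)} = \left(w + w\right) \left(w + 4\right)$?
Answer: $- \frac{8913}{4} \approx -2228.3$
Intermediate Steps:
$K{\left(w \right)} = 2 w \left(4 + w\right)$
$I = - \frac{11}{24}$ ($I = - \frac{1}{2} + \frac{1}{4 \cdot 6} = - \frac{1}{2} + \frac{1}{4} \cdot \frac{1}{6} = - \frac{1}{2} + \frac{1}{24} = - \frac{11}{24} \approx -0.45833$)
$f{\left(t \right)} = \frac{275}{24} - \frac{55 t}{12}$ ($f{\left(t \right)} = 5 \left(- \frac{11 \left(t + \left(t - 5\right)\right)}{24}\right) = 5 \left(- \frac{11 \left(t + \left(-5 + t\right)\right)}{24}\right) = 5 \left(- \frac{11 \left(-5 + 2 t\right)}{24}\right) = 5 \left(\frac{55}{24} - \frac{11 t}{12}\right) = \frac{275}{24} - \frac{55 t}{12}$)
$273 \left(f{\left(2 \right)} - 4\right) 6 + K{\left(-19 \right)} = 273 \left(\left(\frac{275}{24} - \frac{55}{6}\right) - 4\right) 6 + 2 \left(-19\right) \left(4 - 19\right) = 273 \left(\left(\frac{275}{24} - \frac{55}{6}\right) - 4\right) 6 + 2 \left(-19\right) \left(-15\right) = 273 \left(\frac{55}{24} - 4\right) 6 + 570 = 273 \left(\left(- \frac{41}{24}\right) 6\right) + 570 = 273 \left(- \frac{41}{4}\right) + 570 = - \frac{11193}{4} + 570 = - \frac{8913}{4}$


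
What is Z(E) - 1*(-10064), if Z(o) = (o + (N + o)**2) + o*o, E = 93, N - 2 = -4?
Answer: 27087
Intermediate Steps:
N = -2 (N = 2 - 4 = -2)
Z(o) = o + o**2 + (-2 + o)**2 (Z(o) = (o + (-2 + o)**2) + o*o = (o + (-2 + o)**2) + o**2 = o + o**2 + (-2 + o)**2)
Z(E) - 1*(-10064) = (93 + 93**2 + (-2 + 93)**2) - 1*(-10064) = (93 + 8649 + 91**2) + 10064 = (93 + 8649 + 8281) + 10064 = 17023 + 10064 = 27087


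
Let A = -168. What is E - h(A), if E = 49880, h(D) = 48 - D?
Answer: 49664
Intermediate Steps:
E - h(A) = 49880 - (48 - 1*(-168)) = 49880 - (48 + 168) = 49880 - 1*216 = 49880 - 216 = 49664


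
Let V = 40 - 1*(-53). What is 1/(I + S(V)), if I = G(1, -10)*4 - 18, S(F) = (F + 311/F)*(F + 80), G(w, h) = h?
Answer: 93/1544686 ≈ 6.0206e-5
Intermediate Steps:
V = 93 (V = 40 + 53 = 93)
S(F) = (80 + F)*(F + 311/F) (S(F) = (F + 311/F)*(80 + F) = (80 + F)*(F + 311/F))
I = -58 (I = -10*4 - 18 = -40 - 18 = -58)
1/(I + S(V)) = 1/(-58 + (311 + 93² + 80*93 + 24880/93)) = 1/(-58 + (311 + 8649 + 7440 + 24880*(1/93))) = 1/(-58 + (311 + 8649 + 7440 + 24880/93)) = 1/(-58 + 1550080/93) = 1/(1544686/93) = 93/1544686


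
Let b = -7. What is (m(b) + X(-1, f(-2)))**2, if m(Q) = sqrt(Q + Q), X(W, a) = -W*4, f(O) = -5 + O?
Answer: (4 + I*sqrt(14))**2 ≈ 2.0 + 29.933*I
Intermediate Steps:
X(W, a) = -4*W
m(Q) = sqrt(2)*sqrt(Q) (m(Q) = sqrt(2*Q) = sqrt(2)*sqrt(Q))
(m(b) + X(-1, f(-2)))**2 = (sqrt(2)*sqrt(-7) - 4*(-1))**2 = (sqrt(2)*(I*sqrt(7)) + 4)**2 = (I*sqrt(14) + 4)**2 = (4 + I*sqrt(14))**2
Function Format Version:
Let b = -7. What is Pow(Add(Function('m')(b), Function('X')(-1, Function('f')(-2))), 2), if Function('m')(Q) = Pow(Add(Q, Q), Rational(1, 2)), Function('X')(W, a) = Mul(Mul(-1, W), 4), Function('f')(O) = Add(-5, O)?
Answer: Pow(Add(4, Mul(I, Pow(14, Rational(1, 2)))), 2) ≈ Add(2.0000, Mul(29.933, I))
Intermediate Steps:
Function('X')(W, a) = Mul(-4, W)
Function('m')(Q) = Mul(Pow(2, Rational(1, 2)), Pow(Q, Rational(1, 2))) (Function('m')(Q) = Pow(Mul(2, Q), Rational(1, 2)) = Mul(Pow(2, Rational(1, 2)), Pow(Q, Rational(1, 2))))
Pow(Add(Function('m')(b), Function('X')(-1, Function('f')(-2))), 2) = Pow(Add(Mul(Pow(2, Rational(1, 2)), Pow(-7, Rational(1, 2))), Mul(-4, -1)), 2) = Pow(Add(Mul(Pow(2, Rational(1, 2)), Mul(I, Pow(7, Rational(1, 2)))), 4), 2) = Pow(Add(Mul(I, Pow(14, Rational(1, 2))), 4), 2) = Pow(Add(4, Mul(I, Pow(14, Rational(1, 2)))), 2)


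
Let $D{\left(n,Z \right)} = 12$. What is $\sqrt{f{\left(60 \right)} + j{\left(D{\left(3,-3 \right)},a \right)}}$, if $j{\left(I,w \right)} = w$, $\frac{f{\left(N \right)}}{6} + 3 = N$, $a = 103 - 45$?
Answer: $20$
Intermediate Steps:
$a = 58$
$f{\left(N \right)} = -18 + 6 N$
$\sqrt{f{\left(60 \right)} + j{\left(D{\left(3,-3 \right)},a \right)}} = \sqrt{\left(-18 + 6 \cdot 60\right) + 58} = \sqrt{\left(-18 + 360\right) + 58} = \sqrt{342 + 58} = \sqrt{400} = 20$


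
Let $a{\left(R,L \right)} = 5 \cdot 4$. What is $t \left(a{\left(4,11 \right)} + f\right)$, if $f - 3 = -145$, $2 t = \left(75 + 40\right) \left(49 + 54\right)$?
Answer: $-722545$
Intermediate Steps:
$a{\left(R,L \right)} = 20$
$t = \frac{11845}{2}$ ($t = \frac{\left(75 + 40\right) \left(49 + 54\right)}{2} = \frac{115 \cdot 103}{2} = \frac{1}{2} \cdot 11845 = \frac{11845}{2} \approx 5922.5$)
$f = -142$ ($f = 3 - 145 = -142$)
$t \left(a{\left(4,11 \right)} + f\right) = \frac{11845 \left(20 - 142\right)}{2} = \frac{11845}{2} \left(-122\right) = -722545$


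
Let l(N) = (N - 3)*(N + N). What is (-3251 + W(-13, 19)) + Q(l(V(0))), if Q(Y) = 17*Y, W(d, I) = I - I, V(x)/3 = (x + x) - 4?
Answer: 2869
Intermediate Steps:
V(x) = -12 + 6*x (V(x) = 3*((x + x) - 4) = 3*(2*x - 4) = 3*(-4 + 2*x) = -12 + 6*x)
l(N) = 2*N*(-3 + N) (l(N) = (-3 + N)*(2*N) = 2*N*(-3 + N))
W(d, I) = 0
(-3251 + W(-13, 19)) + Q(l(V(0))) = (-3251 + 0) + 17*(2*(-12 + 6*0)*(-3 + (-12 + 6*0))) = -3251 + 17*(2*(-12 + 0)*(-3 + (-12 + 0))) = -3251 + 17*(2*(-12)*(-3 - 12)) = -3251 + 17*(2*(-12)*(-15)) = -3251 + 17*360 = -3251 + 6120 = 2869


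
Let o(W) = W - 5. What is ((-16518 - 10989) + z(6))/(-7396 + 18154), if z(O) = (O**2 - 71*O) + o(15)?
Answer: -27887/10758 ≈ -2.5922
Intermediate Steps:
o(W) = -5 + W
z(O) = 10 + O**2 - 71*O (z(O) = (O**2 - 71*O) + (-5 + 15) = (O**2 - 71*O) + 10 = 10 + O**2 - 71*O)
((-16518 - 10989) + z(6))/(-7396 + 18154) = ((-16518 - 10989) + (10 + 6**2 - 71*6))/(-7396 + 18154) = (-27507 + (10 + 36 - 426))/10758 = (-27507 - 380)*(1/10758) = -27887*1/10758 = -27887/10758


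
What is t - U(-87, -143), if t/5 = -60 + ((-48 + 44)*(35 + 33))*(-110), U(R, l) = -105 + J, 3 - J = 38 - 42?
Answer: 149398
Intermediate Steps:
J = 7 (J = 3 - (38 - 42) = 3 - 1*(-4) = 3 + 4 = 7)
U(R, l) = -98 (U(R, l) = -105 + 7 = -98)
t = 149300 (t = 5*(-60 + ((-48 + 44)*(35 + 33))*(-110)) = 5*(-60 - 4*68*(-110)) = 5*(-60 - 272*(-110)) = 5*(-60 + 29920) = 5*29860 = 149300)
t - U(-87, -143) = 149300 - 1*(-98) = 149300 + 98 = 149398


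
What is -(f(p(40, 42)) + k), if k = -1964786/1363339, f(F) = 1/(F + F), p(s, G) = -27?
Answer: 107461783/73620306 ≈ 1.4597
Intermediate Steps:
f(F) = 1/(2*F)
k = -1964786/1363339 (k = -1964786*1/1363339 = -1964786/1363339 ≈ -1.4412)
-(f(p(40, 42)) + k) = -((½)/(-27) - 1964786/1363339) = -((½)*(-1/27) - 1964786/1363339) = -(-1/54 - 1964786/1363339) = -1*(-107461783/73620306) = 107461783/73620306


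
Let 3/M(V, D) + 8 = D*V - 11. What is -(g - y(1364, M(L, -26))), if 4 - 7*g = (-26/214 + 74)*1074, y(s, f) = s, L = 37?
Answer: 9511178/749 ≈ 12699.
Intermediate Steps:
M(V, D) = 3/(-19 + D*V) (M(V, D) = 3/(-8 + (D*V - 11)) = 3/(-8 + (-11 + D*V)) = 3/(-19 + D*V))
g = -8489542/749 (g = 4/7 - (-26/214 + 74)*1074/7 = 4/7 - (-26*1/214 + 74)*1074/7 = 4/7 - (-13/107 + 74)*1074/7 = 4/7 - 7905*1074/749 = 4/7 - ⅐*8489970/107 = 4/7 - 8489970/749 = -8489542/749 ≈ -11335.)
-(g - y(1364, M(L, -26))) = -(-8489542/749 - 1*1364) = -(-8489542/749 - 1364) = -1*(-9511178/749) = 9511178/749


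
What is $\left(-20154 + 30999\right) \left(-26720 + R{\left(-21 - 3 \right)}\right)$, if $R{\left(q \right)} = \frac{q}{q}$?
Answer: $-289767555$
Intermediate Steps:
$R{\left(q \right)} = 1$
$\left(-20154 + 30999\right) \left(-26720 + R{\left(-21 - 3 \right)}\right) = \left(-20154 + 30999\right) \left(-26720 + 1\right) = 10845 \left(-26719\right) = -289767555$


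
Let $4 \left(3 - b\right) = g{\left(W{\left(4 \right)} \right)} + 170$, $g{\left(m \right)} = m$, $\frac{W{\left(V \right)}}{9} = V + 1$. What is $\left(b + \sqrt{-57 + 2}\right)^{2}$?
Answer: $\frac{40329}{16} - \frac{203 i \sqrt{55}}{2} \approx 2520.6 - 752.74 i$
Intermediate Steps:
$W{\left(V \right)} = 9 + 9 V$ ($W{\left(V \right)} = 9 \left(V + 1\right) = 9 \left(1 + V\right) = 9 + 9 V$)
$b = - \frac{203}{4}$ ($b = 3 - \frac{\left(9 + 9 \cdot 4\right) + 170}{4} = 3 - \frac{\left(9 + 36\right) + 170}{4} = 3 - \frac{45 + 170}{4} = 3 - \frac{215}{4} = - \frac{203}{4} \approx -50.75$)
$\left(b + \sqrt{-57 + 2}\right)^{2} = \left(- \frac{203}{4} + \sqrt{-57 + 2}\right)^{2} = \left(- \frac{203}{4} + \sqrt{-55}\right)^{2} = \left(- \frac{203}{4} + i \sqrt{55}\right)^{2}$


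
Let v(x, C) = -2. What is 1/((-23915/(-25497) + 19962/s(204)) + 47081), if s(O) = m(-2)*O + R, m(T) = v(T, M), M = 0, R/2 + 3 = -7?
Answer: 5456358/256641423251 ≈ 2.1261e-5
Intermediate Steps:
R = -20 (R = -6 + 2*(-7) = -6 - 14 = -20)
m(T) = -2
s(O) = -20 - 2*O (s(O) = -2*O - 20 = -20 - 2*O)
1/((-23915/(-25497) + 19962/s(204)) + 47081) = 1/((-23915/(-25497) + 19962/(-20 - 2*204)) + 47081) = 1/((-23915*(-1/25497) + 19962/(-20 - 408)) + 47081) = 1/((23915/25497 + 19962/(-428)) + 47081) = 1/((23915/25497 + 19962*(-1/428)) + 47081) = 1/((23915/25497 - 9981/214) + 47081) = 1/(-249367747/5456358 + 47081) = 1/(256641423251/5456358) = 5456358/256641423251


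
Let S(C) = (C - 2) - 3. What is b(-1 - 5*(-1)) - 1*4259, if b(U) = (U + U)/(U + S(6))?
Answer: -21287/5 ≈ -4257.4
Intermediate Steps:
S(C) = -5 + C (S(C) = (-2 + C) - 3 = -5 + C)
b(U) = 2*U/(1 + U) (b(U) = (U + U)/(U + (-5 + 6)) = (2*U)/(U + 1) = (2*U)/(1 + U) = 2*U/(1 + U))
b(-1 - 5*(-1)) - 1*4259 = 2*(-1 - 5*(-1))/(1 + (-1 - 5*(-1))) - 1*4259 = 2*(-1 + 5)/(1 + (-1 + 5)) - 4259 = 2*4/(1 + 4) - 4259 = 2*4/5 - 4259 = 2*4*(1/5) - 4259 = 8/5 - 4259 = -21287/5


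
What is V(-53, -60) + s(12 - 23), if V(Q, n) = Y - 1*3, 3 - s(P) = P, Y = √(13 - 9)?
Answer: 13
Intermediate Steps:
Y = 2 (Y = √4 = 2)
s(P) = 3 - P
V(Q, n) = -1 (V(Q, n) = 2 - 1*3 = 2 - 3 = -1)
V(-53, -60) + s(12 - 23) = -1 + (3 - (12 - 23)) = -1 + (3 - 1*(-11)) = -1 + (3 + 11) = -1 + 14 = 13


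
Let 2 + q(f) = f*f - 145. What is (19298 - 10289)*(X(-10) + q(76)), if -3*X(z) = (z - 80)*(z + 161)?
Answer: 91522431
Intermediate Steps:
X(z) = -(-80 + z)*(161 + z)/3 (X(z) = -(z - 80)*(z + 161)/3 = -(-80 + z)*(161 + z)/3)
q(f) = -147 + f² (q(f) = -2 + (f*f - 145) = -2 + (f² - 145) = -2 + (-145 + f²) = -147 + f²)
(19298 - 10289)*(X(-10) + q(76)) = (19298 - 10289)*((12880/3 - 27*(-10) - ⅓*(-10)²) + (-147 + 76²)) = 9009*((12880/3 + 270 - ⅓*100) + (-147 + 5776)) = 9009*((12880/3 + 270 - 100/3) + 5629) = 9009*(4530 + 5629) = 9009*10159 = 91522431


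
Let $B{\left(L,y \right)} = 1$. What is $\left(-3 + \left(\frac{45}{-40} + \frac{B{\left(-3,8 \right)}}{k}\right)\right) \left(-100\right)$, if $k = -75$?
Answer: $\frac{2483}{6} \approx 413.83$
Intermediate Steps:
$\left(-3 + \left(\frac{45}{-40} + \frac{B{\left(-3,8 \right)}}{k}\right)\right) \left(-100\right) = \left(-3 + \left(\frac{45}{-40} + 1 \frac{1}{-75}\right)\right) \left(-100\right) = \left(-3 + \left(45 \left(- \frac{1}{40}\right) + 1 \left(- \frac{1}{75}\right)\right)\right) \left(-100\right) = \left(-3 - \frac{683}{600}\right) \left(-100\right) = \left(- \frac{2483}{600}\right) \left(-100\right) = \frac{2483}{6}$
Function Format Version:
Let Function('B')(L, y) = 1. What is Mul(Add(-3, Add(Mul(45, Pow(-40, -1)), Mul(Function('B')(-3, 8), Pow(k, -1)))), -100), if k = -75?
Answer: Rational(2483, 6) ≈ 413.83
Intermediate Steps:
Mul(Add(-3, Add(Mul(45, Pow(-40, -1)), Mul(Function('B')(-3, 8), Pow(k, -1)))), -100) = Mul(Add(-3, Add(Mul(45, Pow(-40, -1)), Mul(1, Pow(-75, -1)))), -100) = Mul(Add(-3, Add(Mul(45, Rational(-1, 40)), Mul(1, Rational(-1, 75)))), -100) = Mul(Add(-3, Add(Rational(-9, 8), Rational(-1, 75))), -100) = Mul(Add(-3, Rational(-683, 600)), -100) = Mul(Rational(-2483, 600), -100) = Rational(2483, 6)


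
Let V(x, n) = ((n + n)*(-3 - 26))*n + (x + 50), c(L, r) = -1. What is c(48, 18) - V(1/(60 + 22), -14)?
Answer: 927993/82 ≈ 11317.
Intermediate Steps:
V(x, n) = 50 + x - 58*n² (V(x, n) = ((2*n)*(-29))*n + (50 + x) = (-58*n)*n + (50 + x) = -58*n² + (50 + x) = 50 + x - 58*n²)
c(48, 18) - V(1/(60 + 22), -14) = -1 - (50 + 1/(60 + 22) - 58*(-14)²) = -1 - (50 + 1/82 - 58*196) = -1 - (50 + 1/82 - 11368) = -1 - 1*(-928075/82) = -1 + 928075/82 = 927993/82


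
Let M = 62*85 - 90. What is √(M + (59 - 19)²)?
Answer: 2*√1695 ≈ 82.341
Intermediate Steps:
M = 5180 (M = 5270 - 90 = 5180)
√(M + (59 - 19)²) = √(5180 + (59 - 19)²) = √(5180 + 40²) = √(5180 + 1600) = √6780 = 2*√1695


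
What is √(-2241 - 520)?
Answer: I*√2761 ≈ 52.545*I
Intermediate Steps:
√(-2241 - 520) = √(-2761) = I*√2761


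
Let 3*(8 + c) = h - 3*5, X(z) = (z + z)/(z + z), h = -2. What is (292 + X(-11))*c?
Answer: -12013/3 ≈ -4004.3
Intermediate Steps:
X(z) = 1 (X(z) = (2*z)/((2*z)) = (2*z)*(1/(2*z)) = 1)
c = -41/3 (c = -8 + (-2 - 3*5)/3 = -8 + (-2 - 15)/3 = -8 + (⅓)*(-17) = -8 - 17/3 = -41/3 ≈ -13.667)
(292 + X(-11))*c = (292 + 1)*(-41/3) = 293*(-41/3) = -12013/3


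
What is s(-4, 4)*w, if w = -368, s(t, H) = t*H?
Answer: 5888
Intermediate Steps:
s(t, H) = H*t
s(-4, 4)*w = (4*(-4))*(-368) = -16*(-368) = 5888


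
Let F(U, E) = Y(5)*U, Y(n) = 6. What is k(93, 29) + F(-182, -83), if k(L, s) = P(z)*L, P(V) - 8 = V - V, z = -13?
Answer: -348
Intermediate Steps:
P(V) = 8 (P(V) = 8 + (V - V) = 8 + 0 = 8)
k(L, s) = 8*L
F(U, E) = 6*U
k(93, 29) + F(-182, -83) = 8*93 + 6*(-182) = 744 - 1092 = -348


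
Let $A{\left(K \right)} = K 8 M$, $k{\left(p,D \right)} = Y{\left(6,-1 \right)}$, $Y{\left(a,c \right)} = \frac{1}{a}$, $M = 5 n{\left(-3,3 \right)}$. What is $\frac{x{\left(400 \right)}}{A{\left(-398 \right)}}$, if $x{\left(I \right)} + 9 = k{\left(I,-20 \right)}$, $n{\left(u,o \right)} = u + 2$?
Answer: $- \frac{53}{95520} \approx -0.00055486$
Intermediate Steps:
$n{\left(u,o \right)} = 2 + u$
$M = -5$ ($M = 5 \left(2 - 3\right) = 5 \left(-1\right) = -5$)
$k{\left(p,D \right)} = \frac{1}{6}$
$A{\left(K \right)} = - 40 K$ ($A{\left(K \right)} = K 8 \left(-5\right) = 8 K \left(-5\right) = - 40 K$)
$x{\left(I \right)} = - \frac{53}{6}$ ($x{\left(I \right)} = -9 + \frac{1}{6} = - \frac{53}{6}$)
$\frac{x{\left(400 \right)}}{A{\left(-398 \right)}} = - \frac{53}{6 \left(\left(-40\right) \left(-398\right)\right)} = - \frac{53}{6 \cdot 15920} = \left(- \frac{53}{6}\right) \frac{1}{15920} = - \frac{53}{95520}$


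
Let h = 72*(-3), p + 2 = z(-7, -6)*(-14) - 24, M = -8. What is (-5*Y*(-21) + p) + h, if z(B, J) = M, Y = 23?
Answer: 2285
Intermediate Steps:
z(B, J) = -8
p = 86 (p = -2 + (-8*(-14) - 24) = -2 + (112 - 24) = -2 + 88 = 86)
h = -216
(-5*Y*(-21) + p) + h = (-5*23*(-21) + 86) - 216 = (-115*(-21) + 86) - 216 = (2415 + 86) - 216 = 2501 - 216 = 2285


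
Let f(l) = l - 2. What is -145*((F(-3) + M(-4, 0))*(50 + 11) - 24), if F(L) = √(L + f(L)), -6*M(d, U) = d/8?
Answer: 32915/12 - 17690*I*√2 ≈ 2742.9 - 25017.0*I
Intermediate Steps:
f(l) = -2 + l
M(d, U) = -d/48 (M(d, U) = -d/(6*8) = -d/48)
F(L) = √(-2 + 2*L) (F(L) = √(L + (-2 + L)) = √(-2 + 2*L))
-145*((F(-3) + M(-4, 0))*(50 + 11) - 24) = -145*((√(-2 + 2*(-3)) - 1/48*(-4))*(50 + 11) - 24) = -145*((√(-2 - 6) + 1/12)*61 - 24) = -145*((√(-8) + 1/12)*61 - 24) = -145*((2*I*√2 + 1/12)*61 - 24) = -145*((1/12 + 2*I*√2)*61 - 24) = -145*((61/12 + 122*I*√2) - 24) = -145*(-227/12 + 122*I*√2) = 32915/12 - 17690*I*√2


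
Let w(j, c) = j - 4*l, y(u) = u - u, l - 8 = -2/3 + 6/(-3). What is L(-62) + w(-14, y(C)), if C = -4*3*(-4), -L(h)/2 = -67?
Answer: 296/3 ≈ 98.667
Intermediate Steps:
L(h) = 134 (L(h) = -2*(-67) = 134)
C = 48 (C = -12*(-4) = 48)
l = 16/3 (l = 8 + (-2/3 + 6/(-3)) = 8 + (-2*⅓ + 6*(-⅓)) = 8 + (-⅔ - 2) = 8 - 8/3 = 16/3 ≈ 5.3333)
y(u) = 0
w(j, c) = -64/3 + j (w(j, c) = j - 4*16/3 = j - 64/3 = -64/3 + j)
L(-62) + w(-14, y(C)) = 134 + (-64/3 - 14) = 134 - 106/3 = 296/3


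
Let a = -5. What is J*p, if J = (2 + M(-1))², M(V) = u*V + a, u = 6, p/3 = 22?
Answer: 5346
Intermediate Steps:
p = 66 (p = 3*22 = 66)
M(V) = -5 + 6*V (M(V) = 6*V - 5 = -5 + 6*V)
J = 81 (J = (2 + (-5 + 6*(-1)))² = (2 + (-5 - 6))² = (2 - 11)² = (-9)² = 81)
J*p = 81*66 = 5346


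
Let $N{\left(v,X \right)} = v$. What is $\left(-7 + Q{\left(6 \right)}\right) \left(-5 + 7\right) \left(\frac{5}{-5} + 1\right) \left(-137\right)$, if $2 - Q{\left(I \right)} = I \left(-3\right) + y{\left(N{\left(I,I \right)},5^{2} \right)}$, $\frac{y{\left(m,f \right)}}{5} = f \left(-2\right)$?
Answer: $0$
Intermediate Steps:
$y{\left(m,f \right)} = - 10 f$ ($y{\left(m,f \right)} = 5 f \left(-2\right) = 5 \left(- 2 f\right) = - 10 f$)
$Q{\left(I \right)} = 252 + 3 I$ ($Q{\left(I \right)} = 2 - \left(I \left(-3\right) - 10 \cdot 5^{2}\right) = 2 - \left(- 3 I - 250\right) = 2 - \left(-250 - 3 I\right) = 2 + \left(250 + 3 I\right) = 252 + 3 I$)
$\left(-7 + Q{\left(6 \right)}\right) \left(-5 + 7\right) \left(\frac{5}{-5} + 1\right) \left(-137\right) = \left(-7 + \left(252 + 3 \cdot 6\right)\right) \left(-5 + 7\right) \left(\frac{5}{-5} + 1\right) \left(-137\right) = \left(-7 + \left(252 + 18\right)\right) 2 \left(5 \left(- \frac{1}{5}\right) + 1\right) \left(-137\right) = \left(-7 + 270\right) 2 \left(-1 + 1\right) \left(-137\right) = 263 \cdot 2 \cdot 0 \left(-137\right) = 263 \cdot 0 \left(-137\right) = 0 \left(-137\right) = 0$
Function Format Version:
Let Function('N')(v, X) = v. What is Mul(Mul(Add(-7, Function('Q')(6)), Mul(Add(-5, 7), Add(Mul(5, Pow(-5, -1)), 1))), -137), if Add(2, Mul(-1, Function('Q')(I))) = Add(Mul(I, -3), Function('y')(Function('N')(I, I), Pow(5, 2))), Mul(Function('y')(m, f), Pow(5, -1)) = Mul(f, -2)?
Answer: 0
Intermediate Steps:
Function('y')(m, f) = Mul(-10, f) (Function('y')(m, f) = Mul(5, Mul(f, -2)) = Mul(5, Mul(-2, f)) = Mul(-10, f))
Function('Q')(I) = Add(252, Mul(3, I)) (Function('Q')(I) = Add(2, Mul(-1, Add(Mul(I, -3), Mul(-10, Pow(5, 2))))) = Add(2, Mul(-1, Add(Mul(-3, I), Mul(-10, 25)))) = Add(2, Mul(-1, Add(Mul(-3, I), -250))) = Add(2, Mul(-1, Add(-250, Mul(-3, I)))) = Add(2, Add(250, Mul(3, I))) = Add(252, Mul(3, I)))
Mul(Mul(Add(-7, Function('Q')(6)), Mul(Add(-5, 7), Add(Mul(5, Pow(-5, -1)), 1))), -137) = Mul(Mul(Add(-7, Add(252, Mul(3, 6))), Mul(Add(-5, 7), Add(Mul(5, Pow(-5, -1)), 1))), -137) = Mul(Mul(Add(-7, Add(252, 18)), Mul(2, Add(Mul(5, Rational(-1, 5)), 1))), -137) = Mul(Mul(Add(-7, 270), Mul(2, Add(-1, 1))), -137) = Mul(Mul(263, Mul(2, 0)), -137) = Mul(Mul(263, 0), -137) = Mul(0, -137) = 0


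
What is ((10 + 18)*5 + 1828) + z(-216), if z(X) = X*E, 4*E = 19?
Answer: 942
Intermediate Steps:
E = 19/4 (E = (¼)*19 = 19/4 ≈ 4.7500)
z(X) = 19*X/4 (z(X) = X*(19/4) = 19*X/4)
((10 + 18)*5 + 1828) + z(-216) = ((10 + 18)*5 + 1828) + (19/4)*(-216) = (28*5 + 1828) - 1026 = (140 + 1828) - 1026 = 1968 - 1026 = 942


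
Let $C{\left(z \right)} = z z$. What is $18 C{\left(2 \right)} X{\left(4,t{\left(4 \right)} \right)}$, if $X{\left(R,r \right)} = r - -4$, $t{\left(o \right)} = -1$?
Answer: $216$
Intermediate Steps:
$C{\left(z \right)} = z^{2}$
$X{\left(R,r \right)} = 4 + r$ ($X{\left(R,r \right)} = r + 4 = 4 + r$)
$18 C{\left(2 \right)} X{\left(4,t{\left(4 \right)} \right)} = 18 \cdot 2^{2} \left(4 - 1\right) = 18 \cdot 4 \cdot 3 = 72 \cdot 3 = 216$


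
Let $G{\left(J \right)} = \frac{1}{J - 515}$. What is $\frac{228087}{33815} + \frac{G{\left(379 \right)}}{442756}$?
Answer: $\frac{13734216703177}{2036164003040} \approx 6.7451$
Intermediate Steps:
$G{\left(J \right)} = \frac{1}{-515 + J}$
$\frac{228087}{33815} + \frac{G{\left(379 \right)}}{442756} = \frac{228087}{33815} + \frac{1}{\left(-515 + 379\right) 442756} = 228087 \cdot \frac{1}{33815} + \frac{1}{-136} \cdot \frac{1}{442756} = \frac{228087}{33815} - \frac{1}{60214816} = \frac{13734216703177}{2036164003040}$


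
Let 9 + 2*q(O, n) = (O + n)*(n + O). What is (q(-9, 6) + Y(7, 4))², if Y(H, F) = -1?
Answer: 1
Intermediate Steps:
q(O, n) = -9/2 + (O + n)²/2 (q(O, n) = -9/2 + ((O + n)*(n + O))/2 = -9/2 + ((O + n)*(O + n))/2 = -9/2 + (O + n)²/2)
(q(-9, 6) + Y(7, 4))² = ((-9/2 + (-9 + 6)²/2) - 1)² = ((-9/2 + (½)*(-3)²) - 1)² = ((-9/2 + (½)*9) - 1)² = ((-9/2 + 9/2) - 1)² = (0 - 1)² = (-1)² = 1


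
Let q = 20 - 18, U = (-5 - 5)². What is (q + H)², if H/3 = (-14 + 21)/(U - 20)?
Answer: 32761/6400 ≈ 5.1189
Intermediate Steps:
U = 100 (U = (-10)² = 100)
H = 21/80 (H = 3*((-14 + 21)/(100 - 20)) = 3*(7/80) = 21/80 ≈ 0.26250)
q = 2
(q + H)² = (2 + 21/80)² = (181/80)² = 32761/6400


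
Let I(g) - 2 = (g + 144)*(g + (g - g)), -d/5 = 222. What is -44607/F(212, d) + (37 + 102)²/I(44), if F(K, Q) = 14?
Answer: -13171708/4137 ≈ -3183.9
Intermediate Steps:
d = -1110 (d = -5*222 = -1110)
I(g) = 2 + g*(144 + g) (I(g) = 2 + (g + 144)*(g + (g - g)) = 2 + (144 + g)*(g + 0) = 2 + (144 + g)*g = 2 + g*(144 + g))
-44607/F(212, d) + (37 + 102)²/I(44) = -44607/14 + (37 + 102)²/(2 + 44² + 144*44) = -44607*1/14 + 139²/(2 + 1936 + 6336) = -44607/14 + 19321/8274 = -13171708/4137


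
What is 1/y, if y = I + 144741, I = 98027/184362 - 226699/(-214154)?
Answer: 9870464937/1428676662335116 ≈ 6.9088e-6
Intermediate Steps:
I = 15696888799/9870464937 (I = 98027*(1/184362) - 226699*(-1/214154) = 98027/184362 + 226699/214154 = 15696888799/9870464937 ≈ 1.5903)
y = 1428676662335116/9870464937 (y = 15696888799/9870464937 + 144741 = 1428676662335116/9870464937 ≈ 1.4474e+5)
1/y = 1/(1428676662335116/9870464937) = 9870464937/1428676662335116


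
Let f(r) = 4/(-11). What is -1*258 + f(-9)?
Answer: -2842/11 ≈ -258.36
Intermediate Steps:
f(r) = -4/11 (f(r) = 4*(-1/11) = -4/11)
-1*258 + f(-9) = -1*258 - 4/11 = -258 - 4/11 = -2842/11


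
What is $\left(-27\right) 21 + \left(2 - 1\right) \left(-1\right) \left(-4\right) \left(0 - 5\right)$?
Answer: $-587$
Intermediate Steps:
$\left(-27\right) 21 + \left(2 - 1\right) \left(-1\right) \left(-4\right) \left(0 - 5\right) = -567 + 1 \cdot 4 \left(-5\right) = -567 + 1 \left(-20\right) = -567 - 20 = -587$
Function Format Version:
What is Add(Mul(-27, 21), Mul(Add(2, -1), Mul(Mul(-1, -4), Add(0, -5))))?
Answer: -587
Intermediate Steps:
Add(Mul(-27, 21), Mul(Add(2, -1), Mul(Mul(-1, -4), Add(0, -5)))) = Add(-567, Mul(1, Mul(4, -5))) = Add(-567, Mul(1, -20)) = Add(-567, -20) = -587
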